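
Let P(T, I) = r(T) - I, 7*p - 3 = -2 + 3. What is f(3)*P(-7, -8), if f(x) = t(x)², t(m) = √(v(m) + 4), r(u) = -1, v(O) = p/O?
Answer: 88/3 ≈ 29.333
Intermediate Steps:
p = 4/7 (p = 3/7 + (-2 + 3)/7 = 3/7 + (⅐)*1 = 3/7 + ⅐ = 4/7 ≈ 0.57143)
v(O) = 4/(7*O)
t(m) = √(4 + 4/(7*m)) (t(m) = √(4/(7*m) + 4) = √(4 + 4/(7*m)))
P(T, I) = -1 - I
f(x) = 4 + 4/(7*x) (f(x) = (2*√(49 + 7/x)/7)² = 4 + 4/(7*x))
f(3)*P(-7, -8) = (4 + (4/7)/3)*(-1 - 1*(-8)) = (4 + (4/7)*(⅓))*(-1 + 8) = (4 + 4/21)*7 = (88/21)*7 = 88/3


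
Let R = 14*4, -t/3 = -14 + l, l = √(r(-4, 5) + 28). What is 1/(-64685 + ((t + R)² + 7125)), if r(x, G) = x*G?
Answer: -11971/572527876 + 147*√2/286263938 ≈ -2.0183e-5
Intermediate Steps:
r(x, G) = G*x
l = 2*√2 (l = √(5*(-4) + 28) = √(-20 + 28) = √8 = 2*√2 ≈ 2.8284)
t = 42 - 6*√2 (t = -3*(-14 + 2*√2) = 42 - 6*√2 ≈ 33.515)
R = 56
1/(-64685 + ((t + R)² + 7125)) = 1/(-64685 + (((42 - 6*√2) + 56)² + 7125)) = 1/(-64685 + ((98 - 6*√2)² + 7125)) = 1/(-64685 + (7125 + (98 - 6*√2)²)) = 1/(-57560 + (98 - 6*√2)²)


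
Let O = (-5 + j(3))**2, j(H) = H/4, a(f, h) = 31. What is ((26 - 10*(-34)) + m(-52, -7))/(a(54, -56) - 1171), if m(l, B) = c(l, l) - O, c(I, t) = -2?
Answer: -369/1216 ≈ -0.30345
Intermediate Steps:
j(H) = H/4 (j(H) = H*(1/4) = H/4)
O = 289/16 (O = (-5 + (1/4)*3)**2 = (-5 + 3/4)**2 = (-17/4)**2 = 289/16 ≈ 18.063)
m(l, B) = -321/16 (m(l, B) = -2 - 1*289/16 = -2 - 289/16 = -321/16)
((26 - 10*(-34)) + m(-52, -7))/(a(54, -56) - 1171) = ((26 - 10*(-34)) - 321/16)/(31 - 1171) = ((26 + 340) - 321/16)/(-1140) = (366 - 321/16)*(-1/1140) = (5535/16)*(-1/1140) = -369/1216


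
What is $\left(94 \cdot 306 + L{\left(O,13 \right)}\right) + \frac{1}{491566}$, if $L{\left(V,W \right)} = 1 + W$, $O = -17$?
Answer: $\frac{14146286349}{491566} \approx 28778.0$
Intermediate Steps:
$\left(94 \cdot 306 + L{\left(O,13 \right)}\right) + \frac{1}{491566} = \left(94 \cdot 306 + \left(1 + 13\right)\right) + \frac{1}{491566} = \left(28764 + 14\right) + \frac{1}{491566} = 28778 + \frac{1}{491566} = \frac{14146286349}{491566}$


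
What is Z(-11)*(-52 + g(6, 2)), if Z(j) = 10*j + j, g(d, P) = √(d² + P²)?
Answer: 6292 - 242*√10 ≈ 5526.7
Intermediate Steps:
g(d, P) = √(P² + d²)
Z(j) = 11*j
Z(-11)*(-52 + g(6, 2)) = (11*(-11))*(-52 + √(2² + 6²)) = -121*(-52 + √(4 + 36)) = -121*(-52 + √40) = -121*(-52 + 2*√10) = 6292 - 242*√10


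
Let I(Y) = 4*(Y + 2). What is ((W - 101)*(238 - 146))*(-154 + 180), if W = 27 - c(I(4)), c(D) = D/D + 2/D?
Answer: -538798/3 ≈ -1.7960e+5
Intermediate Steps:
I(Y) = 8 + 4*Y (I(Y) = 4*(2 + Y) = 8 + 4*Y)
c(D) = 1 + 2/D
W = 311/12 (W = 27 - (2 + (8 + 4*4))/(8 + 4*4) = 27 - (2 + (8 + 16))/(8 + 16) = 27 - (2 + 24)/24 = 27 - 26/24 = 27 - 1*13/12 = 27 - 13/12 = 311/12 ≈ 25.917)
((W - 101)*(238 - 146))*(-154 + 180) = ((311/12 - 101)*(238 - 146))*(-154 + 180) = -901/12*92*26 = -20723/3*26 = -538798/3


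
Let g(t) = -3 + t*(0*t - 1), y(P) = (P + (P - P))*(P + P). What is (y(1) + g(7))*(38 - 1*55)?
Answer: 136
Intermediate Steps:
y(P) = 2*P**2 (y(P) = (P + 0)*(2*P) = P*(2*P) = 2*P**2)
g(t) = -3 - t (g(t) = -3 + t*(0 - 1) = -3 + t*(-1) = -3 - t)
(y(1) + g(7))*(38 - 1*55) = (2*1**2 + (-3 - 1*7))*(38 - 1*55) = (2*1 + (-3 - 7))*(38 - 55) = (2 - 10)*(-17) = -8*(-17) = 136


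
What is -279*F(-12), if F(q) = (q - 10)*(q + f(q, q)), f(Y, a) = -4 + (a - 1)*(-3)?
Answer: 141174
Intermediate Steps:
f(Y, a) = -1 - 3*a (f(Y, a) = -4 + (-1 + a)*(-3) = -4 + (3 - 3*a) = -1 - 3*a)
F(q) = (-1 - 2*q)*(-10 + q) (F(q) = (q - 10)*(q + (-1 - 3*q)) = (-10 + q)*(-1 - 2*q) = (-1 - 2*q)*(-10 + q))
-279*F(-12) = -279*(10 - 2*(-12)² + 19*(-12)) = -279*(10 - 2*144 - 228) = -279*(10 - 288 - 228) = -279*(-506) = 141174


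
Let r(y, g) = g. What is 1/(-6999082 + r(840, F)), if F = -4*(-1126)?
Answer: -1/6994578 ≈ -1.4297e-7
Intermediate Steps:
F = 4504
1/(-6999082 + r(840, F)) = 1/(-6999082 + 4504) = 1/(-6994578) = -1/6994578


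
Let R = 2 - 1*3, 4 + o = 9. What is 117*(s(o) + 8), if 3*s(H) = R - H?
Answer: 702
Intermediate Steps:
o = 5 (o = -4 + 9 = 5)
R = -1 (R = 2 - 3 = -1)
s(H) = -⅓ - H/3 (s(H) = (-1 - H)/3 = -⅓ - H/3)
117*(s(o) + 8) = 117*((-⅓ - ⅓*5) + 8) = 117*((-⅓ - 5/3) + 8) = 117*(-2 + 8) = 117*6 = 702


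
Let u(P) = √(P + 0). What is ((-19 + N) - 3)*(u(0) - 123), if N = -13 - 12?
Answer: 5781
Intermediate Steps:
u(P) = √P
N = -25
((-19 + N) - 3)*(u(0) - 123) = ((-19 - 25) - 3)*(√0 - 123) = (-44 - 3)*(0 - 123) = -47*(-123) = 5781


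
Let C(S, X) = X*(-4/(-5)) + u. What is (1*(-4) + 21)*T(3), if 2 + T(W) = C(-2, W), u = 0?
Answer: 34/5 ≈ 6.8000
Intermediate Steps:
C(S, X) = 4*X/5 (C(S, X) = X*(-4/(-5)) + 0 = X*(-4*(-1/5)) + 0 = X*(4/5) + 0 = 4*X/5 + 0 = 4*X/5)
T(W) = -2 + 4*W/5
(1*(-4) + 21)*T(3) = (1*(-4) + 21)*(-2 + (4/5)*3) = (-4 + 21)*(-2 + 12/5) = 17*(2/5) = 34/5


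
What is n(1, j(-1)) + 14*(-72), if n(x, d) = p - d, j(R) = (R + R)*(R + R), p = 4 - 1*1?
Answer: -1009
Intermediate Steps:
p = 3 (p = 4 - 1 = 3)
j(R) = 4*R² (j(R) = (2*R)*(2*R) = 4*R²)
n(x, d) = 3 - d
n(1, j(-1)) + 14*(-72) = (3 - 4*(-1)²) + 14*(-72) = (3 - 4) - 1008 = -1 - 1008 = -1009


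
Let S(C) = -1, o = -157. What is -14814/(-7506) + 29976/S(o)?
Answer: -12499169/417 ≈ -29974.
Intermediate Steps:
-14814/(-7506) + 29976/S(o) = -14814/(-7506) + 29976/(-1) = -14814*(-1/7506) + 29976*(-1) = 823/417 - 29976 = -12499169/417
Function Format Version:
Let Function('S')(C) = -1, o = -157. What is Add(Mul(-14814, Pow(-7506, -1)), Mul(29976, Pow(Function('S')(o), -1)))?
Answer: Rational(-12499169, 417) ≈ -29974.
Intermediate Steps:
Add(Mul(-14814, Pow(-7506, -1)), Mul(29976, Pow(Function('S')(o), -1))) = Add(Mul(-14814, Pow(-7506, -1)), Mul(29976, Pow(-1, -1))) = Add(Mul(-14814, Rational(-1, 7506)), Mul(29976, -1)) = Add(Rational(823, 417), -29976) = Rational(-12499169, 417)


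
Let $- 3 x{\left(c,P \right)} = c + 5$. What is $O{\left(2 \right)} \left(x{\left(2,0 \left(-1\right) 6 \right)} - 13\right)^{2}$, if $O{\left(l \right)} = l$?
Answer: $\frac{4232}{9} \approx 470.22$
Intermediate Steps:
$x{\left(c,P \right)} = - \frac{5}{3} - \frac{c}{3}$ ($x{\left(c,P \right)} = - \frac{c + 5}{3} = - \frac{5 + c}{3} = - \frac{5}{3} - \frac{c}{3}$)
$O{\left(2 \right)} \left(x{\left(2,0 \left(-1\right) 6 \right)} - 13\right)^{2} = 2 \left(\left(- \frac{5}{3} - \frac{2}{3}\right) - 13\right)^{2} = 2 \left(- \frac{7}{3} - 13\right)^{2} = 2 \left(- \frac{46}{3}\right)^{2} = 2 \cdot \frac{2116}{9} = \frac{4232}{9}$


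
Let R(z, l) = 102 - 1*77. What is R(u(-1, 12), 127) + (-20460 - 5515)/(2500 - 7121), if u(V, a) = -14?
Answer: 141500/4621 ≈ 30.621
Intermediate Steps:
R(z, l) = 25 (R(z, l) = 102 - 77 = 25)
R(u(-1, 12), 127) + (-20460 - 5515)/(2500 - 7121) = 25 + (-20460 - 5515)/(2500 - 7121) = 25 - 25975/(-4621) = 25 - 25975*(-1/4621) = 25 + 25975/4621 = 141500/4621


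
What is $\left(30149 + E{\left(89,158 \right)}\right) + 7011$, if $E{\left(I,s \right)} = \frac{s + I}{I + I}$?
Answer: $\frac{6614727}{178} \approx 37161.0$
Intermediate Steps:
$E{\left(I,s \right)} = \frac{I + s}{2 I}$
$\left(30149 + E{\left(89,158 \right)}\right) + 7011 = \left(30149 + \frac{89 + 158}{2 \cdot 89}\right) + 7011 = \left(30149 + \frac{1}{2} \cdot \frac{1}{89} \cdot 247\right) + 7011 = \left(30149 + \frac{247}{178}\right) + 7011 = \frac{5366769}{178} + 7011 = \frac{6614727}{178}$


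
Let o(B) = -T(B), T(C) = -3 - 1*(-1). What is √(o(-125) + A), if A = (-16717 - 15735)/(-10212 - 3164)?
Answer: √8569/44 ≈ 2.1038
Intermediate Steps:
A = 427/176 (A = -32452/(-13376) = -32452*(-1/13376) = 427/176 ≈ 2.4261)
T(C) = -2 (T(C) = -3 + 1 = -2)
o(B) = 2 (o(B) = -1*(-2) = 2)
√(o(-125) + A) = √(2 + 427/176) = √(779/176) = √8569/44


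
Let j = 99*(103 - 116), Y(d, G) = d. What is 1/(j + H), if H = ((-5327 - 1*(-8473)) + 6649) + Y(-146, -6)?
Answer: 1/8362 ≈ 0.00011959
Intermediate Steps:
j = -1287 (j = 99*(-13) = -1287)
H = 9649 (H = ((-5327 - 1*(-8473)) + 6649) - 146 = ((-5327 + 8473) + 6649) - 146 = (3146 + 6649) - 146 = 9795 - 146 = 9649)
1/(j + H) = 1/(-1287 + 9649) = 1/8362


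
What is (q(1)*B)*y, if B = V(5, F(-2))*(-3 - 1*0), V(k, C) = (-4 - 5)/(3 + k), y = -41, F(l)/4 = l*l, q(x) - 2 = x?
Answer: -3321/8 ≈ -415.13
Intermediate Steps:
q(x) = 2 + x
F(l) = 4*l² (F(l) = 4*(l*l) = 4*l²)
V(k, C) = -9/(3 + k)
B = 27/8 (B = (-9/(3 + 5))*(-3 - 1*0) = (-9/8)*(-3 + 0) = -9*⅛*(-3) = -9/8*(-3) = 27/8 ≈ 3.3750)
(q(1)*B)*y = ((2 + 1)*(27/8))*(-41) = (3*(27/8))*(-41) = (81/8)*(-41) = -3321/8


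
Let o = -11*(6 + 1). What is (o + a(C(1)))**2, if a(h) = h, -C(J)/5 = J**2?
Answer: 6724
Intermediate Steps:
C(J) = -5*J**2
o = -77 (o = -11*7 = -77)
(o + a(C(1)))**2 = (-77 - 5*1**2)**2 = (-77 - 5*1)**2 = (-77 - 5)**2 = (-82)**2 = 6724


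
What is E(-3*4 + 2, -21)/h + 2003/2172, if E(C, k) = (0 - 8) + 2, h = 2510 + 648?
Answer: 3156221/3429588 ≈ 0.92029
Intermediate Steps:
h = 3158
E(C, k) = -6 (E(C, k) = -8 + 2 = -6)
E(-3*4 + 2, -21)/h + 2003/2172 = -6/3158 + 2003/2172 = -6*1/3158 + 2003*(1/2172) = -3/1579 + 2003/2172 = 3156221/3429588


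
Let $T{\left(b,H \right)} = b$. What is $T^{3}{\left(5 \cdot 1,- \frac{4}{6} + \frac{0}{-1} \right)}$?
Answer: $125$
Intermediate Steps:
$T^{3}{\left(5 \cdot 1,- \frac{4}{6} + \frac{0}{-1} \right)} = \left(5 \cdot 1\right)^{3} = 5^{3} = 125$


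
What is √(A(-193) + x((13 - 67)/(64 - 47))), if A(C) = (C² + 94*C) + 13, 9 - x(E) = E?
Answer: √5529199/17 ≈ 138.32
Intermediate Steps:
x(E) = 9 - E
A(C) = 13 + C² + 94*C
√(A(-193) + x((13 - 67)/(64 - 47))) = √((13 + (-193)² + 94*(-193)) + (9 - (13 - 67)/(64 - 47))) = √((13 + 37249 - 18142) + (9 - (-54)/17)) = √(19120 + (9 - (-54)/17)) = √(19120 + (9 - 1*(-54/17))) = √(19120 + (9 + 54/17)) = √(19120 + 207/17) = √(325247/17) = √5529199/17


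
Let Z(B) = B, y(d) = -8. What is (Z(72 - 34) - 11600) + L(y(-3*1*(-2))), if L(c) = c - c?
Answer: -11562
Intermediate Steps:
L(c) = 0
(Z(72 - 34) - 11600) + L(y(-3*1*(-2))) = ((72 - 34) - 11600) + 0 = (38 - 11600) + 0 = -11562 + 0 = -11562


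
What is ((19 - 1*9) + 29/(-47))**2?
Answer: 194481/2209 ≈ 88.040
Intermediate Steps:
((19 - 1*9) + 29/(-47))**2 = ((19 - 9) + 29*(-1/47))**2 = (10 - 29/47)**2 = (441/47)**2 = 194481/2209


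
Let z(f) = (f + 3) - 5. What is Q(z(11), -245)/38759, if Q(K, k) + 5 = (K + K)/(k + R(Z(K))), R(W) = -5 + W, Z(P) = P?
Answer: -1223/9340919 ≈ -0.00013093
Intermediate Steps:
z(f) = -2 + f (z(f) = (3 + f) - 5 = -2 + f)
Q(K, k) = -5 + 2*K/(-5 + K + k) (Q(K, k) = -5 + (K + K)/(k + (-5 + K)) = -5 + (2*K)/(-5 + K + k) = -5 + 2*K/(-5 + K + k))
Q(z(11), -245)/38759 = ((25 - 5*(-245) - 3*(-2 + 11))/(-5 + (-2 + 11) - 245))/38759 = ((25 + 1225 - 3*9)/(-5 + 9 - 245))*(1/38759) = ((25 + 1225 - 27)/(-241))*(1/38759) = -1/241*1223*(1/38759) = -1223/241*1/38759 = -1223/9340919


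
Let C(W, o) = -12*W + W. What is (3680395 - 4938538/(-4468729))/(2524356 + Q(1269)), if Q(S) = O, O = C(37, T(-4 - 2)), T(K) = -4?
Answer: 16446692806493/11278844090821 ≈ 1.4582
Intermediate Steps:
C(W, o) = -11*W
O = -407 (O = -11*37 = -407)
Q(S) = -407
(3680395 - 4938538/(-4468729))/(2524356 + Q(1269)) = (3680395 - 4938538/(-4468729))/(2524356 - 407) = (3680395 - 4938538*(-1/4468729))/2523949 = (3680395 + 4938538/4468729)*(1/2523949) = (16446692806493/4468729)*(1/2523949) = 16446692806493/11278844090821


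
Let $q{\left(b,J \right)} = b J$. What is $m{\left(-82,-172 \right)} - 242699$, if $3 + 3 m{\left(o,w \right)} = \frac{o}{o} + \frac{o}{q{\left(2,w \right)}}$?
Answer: $- \frac{41744329}{172} \approx -2.427 \cdot 10^{5}$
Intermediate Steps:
$q{\left(b,J \right)} = J b$
$m{\left(o,w \right)} = - \frac{2}{3} + \frac{o}{6 w}$ ($m{\left(o,w \right)} = -1 + \frac{\frac{o}{o} + \frac{o}{w 2}}{3} = -1 + \frac{1 + \frac{o}{2 w}}{3} = -1 + \left(\frac{1}{3} + \frac{o}{6 w}\right) = - \frac{2}{3} + \frac{o}{6 w}$)
$m{\left(-82,-172 \right)} - 242699 = \frac{-82 - -688}{6 \left(-172\right)} - 242699 = \frac{1}{6} \left(- \frac{1}{172}\right) \left(-82 + 688\right) - 242699 = \frac{1}{6} \left(- \frac{1}{172}\right) 606 - 242699 = - \frac{101}{172} - 242699 = - \frac{41744329}{172}$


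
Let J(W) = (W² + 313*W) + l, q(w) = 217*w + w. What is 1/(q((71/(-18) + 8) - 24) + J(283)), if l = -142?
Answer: 9/1477603 ≈ 6.0909e-6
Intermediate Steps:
q(w) = 218*w
J(W) = -142 + W² + 313*W (J(W) = (W² + 313*W) - 142 = -142 + W² + 313*W)
1/(q((71/(-18) + 8) - 24) + J(283)) = 1/(218*((71/(-18) + 8) - 24) + (-142 + 283² + 313*283)) = 1/(218*((71*(-1/18) + 8) - 24) + (-142 + 80089 + 88579)) = 1/(218*((-71/18 + 8) - 24) + 168526) = 1/(218*(73/18 - 24) + 168526) = 1/(218*(-359/18) + 168526) = 1/(-39131/9 + 168526) = 1/(1477603/9) = 9/1477603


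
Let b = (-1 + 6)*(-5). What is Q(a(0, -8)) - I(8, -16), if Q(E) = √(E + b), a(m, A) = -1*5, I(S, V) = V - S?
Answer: 24 + I*√30 ≈ 24.0 + 5.4772*I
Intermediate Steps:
a(m, A) = -5
b = -25 (b = 5*(-5) = -25)
Q(E) = √(-25 + E) (Q(E) = √(E - 25) = √(-25 + E))
Q(a(0, -8)) - I(8, -16) = √(-25 - 5) - (-16 - 1*8) = √(-30) - (-16 - 8) = I*√30 - 1*(-24) = I*√30 + 24 = 24 + I*√30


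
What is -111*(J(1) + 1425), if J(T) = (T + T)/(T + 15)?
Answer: -1265511/8 ≈ -1.5819e+5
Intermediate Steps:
J(T) = 2*T/(15 + T) (J(T) = (2*T)/(15 + T) = 2*T/(15 + T))
-111*(J(1) + 1425) = -111*(2*1/(15 + 1) + 1425) = -111*(2*1/16 + 1425) = -111*(2*1*(1/16) + 1425) = -111*(1/8 + 1425) = -111*11401/8 = -1265511/8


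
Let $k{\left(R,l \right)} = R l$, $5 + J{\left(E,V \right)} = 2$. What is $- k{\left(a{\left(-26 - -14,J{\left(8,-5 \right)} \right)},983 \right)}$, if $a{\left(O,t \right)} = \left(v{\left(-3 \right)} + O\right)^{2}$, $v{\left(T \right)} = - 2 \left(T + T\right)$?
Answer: $0$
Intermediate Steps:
$J{\left(E,V \right)} = -3$ ($J{\left(E,V \right)} = -5 + 2 = -3$)
$v{\left(T \right)} = - 4 T$ ($v{\left(T \right)} = - 2 \cdot 2 T = - 4 T$)
$a{\left(O,t \right)} = \left(12 + O\right)^{2}$ ($a{\left(O,t \right)} = \left(\left(-4\right) \left(-3\right) + O\right)^{2} = \left(12 + O\right)^{2}$)
$- k{\left(a{\left(-26 - -14,J{\left(8,-5 \right)} \right)},983 \right)} = - \left(12 - 12\right)^{2} \cdot 983 = - 0^{2} \cdot 983 = - 0 \cdot 983 = \left(-1\right) 0 = 0$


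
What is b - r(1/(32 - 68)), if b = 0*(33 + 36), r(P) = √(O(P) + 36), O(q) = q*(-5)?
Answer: -√1301/6 ≈ -6.0116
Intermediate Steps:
O(q) = -5*q
r(P) = √(36 - 5*P) (r(P) = √(-5*P + 36) = √(36 - 5*P))
b = 0 (b = 0*69 = 0)
b - r(1/(32 - 68)) = 0 - √(36 - 5/(32 - 68)) = 0 - √(36 - 5/(-36)) = 0 - √(36 - 5*(-1/36)) = 0 - √(36 + 5/36) = 0 - √(1301/36) = 0 - √1301/6 = -√1301/6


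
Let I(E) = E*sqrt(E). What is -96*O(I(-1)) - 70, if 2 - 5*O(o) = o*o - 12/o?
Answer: -638/5 - 1152*I/5 ≈ -127.6 - 230.4*I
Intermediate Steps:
I(E) = E**(3/2)
O(o) = 2/5 - o**2/5 + 12/(5*o) (O(o) = 2/5 - (o*o - 12/o)/5 = 2/5 - (o**2 - 12/o)/5 = 2/5 + (-o**2/5 + 12/(5*o)) = 2/5 - o**2/5 + 12/(5*o))
-96*O(I(-1)) - 70 = -96*(12 - (-1)**(3/2)*(-2 + ((-1)**(3/2))**2))/(5*((-1)**(3/2))) - 70 = -96*(12 - (-I)*(-2 + (-I)**2))/(5*((-I))) - 70 = -96*I*(12 - (-I)*(-2 - 1))/5 - 70 = -96*I*(12 - 1*(-I)*(-3))/5 - 70 = -96*I*(12 - 3*I)/5 - 70 = -70 - 96*I*(12 - 3*I)/5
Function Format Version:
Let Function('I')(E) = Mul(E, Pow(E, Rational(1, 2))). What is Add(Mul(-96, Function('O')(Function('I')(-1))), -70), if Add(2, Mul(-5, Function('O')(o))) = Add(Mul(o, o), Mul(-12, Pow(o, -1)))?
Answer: Add(Rational(-638, 5), Mul(Rational(-1152, 5), I)) ≈ Add(-127.60, Mul(-230.40, I))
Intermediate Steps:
Function('I')(E) = Pow(E, Rational(3, 2))
Function('O')(o) = Add(Rational(2, 5), Mul(Rational(-1, 5), Pow(o, 2)), Mul(Rational(12, 5), Pow(o, -1))) (Function('O')(o) = Add(Rational(2, 5), Mul(Rational(-1, 5), Add(Mul(o, o), Mul(-12, Pow(o, -1))))) = Add(Rational(2, 5), Mul(Rational(-1, 5), Add(Pow(o, 2), Mul(-12, Pow(o, -1))))) = Add(Rational(2, 5), Add(Mul(Rational(-1, 5), Pow(o, 2)), Mul(Rational(12, 5), Pow(o, -1)))) = Add(Rational(2, 5), Mul(Rational(-1, 5), Pow(o, 2)), Mul(Rational(12, 5), Pow(o, -1))))
Add(Mul(-96, Function('O')(Function('I')(-1))), -70) = Add(Mul(-96, Mul(Rational(1, 5), Pow(Pow(-1, Rational(3, 2)), -1), Add(12, Mul(-1, Pow(-1, Rational(3, 2)), Add(-2, Pow(Pow(-1, Rational(3, 2)), 2)))))), -70) = Add(Mul(-96, Mul(Rational(1, 5), Pow(Mul(-1, I), -1), Add(12, Mul(-1, Mul(-1, I), Add(-2, Pow(Mul(-1, I), 2)))))), -70) = Add(Mul(-96, Mul(Rational(1, 5), I, Add(12, Mul(-1, Mul(-1, I), Add(-2, -1))))), -70) = Add(Mul(-96, Mul(Rational(1, 5), I, Add(12, Mul(-1, Mul(-1, I), -3)))), -70) = Add(Mul(-96, Mul(Rational(1, 5), I, Add(12, Mul(-3, I)))), -70) = Add(Mul(Rational(-96, 5), I, Add(12, Mul(-3, I))), -70) = Add(-70, Mul(Rational(-96, 5), I, Add(12, Mul(-3, I))))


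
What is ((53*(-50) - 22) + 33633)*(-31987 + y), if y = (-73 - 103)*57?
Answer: -1300950259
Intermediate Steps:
y = -10032 (y = -176*57 = -10032)
((53*(-50) - 22) + 33633)*(-31987 + y) = ((53*(-50) - 22) + 33633)*(-31987 - 10032) = ((-2650 - 22) + 33633)*(-42019) = (-2672 + 33633)*(-42019) = 30961*(-42019) = -1300950259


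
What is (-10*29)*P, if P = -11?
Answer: 3190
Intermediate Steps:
(-10*29)*P = -10*29*(-11) = -290*(-11) = 3190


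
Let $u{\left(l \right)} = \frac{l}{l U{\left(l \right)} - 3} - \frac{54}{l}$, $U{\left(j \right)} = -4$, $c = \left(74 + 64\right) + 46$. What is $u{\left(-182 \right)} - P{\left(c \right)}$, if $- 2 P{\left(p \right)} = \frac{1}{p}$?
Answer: $\frac{1174759}{24278800} \approx 0.048386$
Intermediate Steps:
$c = 184$ ($c = 138 + 46 = 184$)
$u{\left(l \right)} = - \frac{54}{l} + \frac{l}{-3 - 4 l}$ ($u{\left(l \right)} = \frac{l}{l \left(-4\right) - 3} - \frac{54}{l} = \frac{l}{- 4 l - 3} - \frac{54}{l} = \frac{l}{-3 - 4 l} - \frac{54}{l} = - \frac{54}{l} + \frac{l}{-3 - 4 l}$)
$P{\left(p \right)} = - \frac{1}{2 p}$
$u{\left(-182 \right)} - P{\left(c \right)} = \frac{162 + \left(-182\right)^{2} + 216 \left(-182\right)}{\left(-182\right) \left(-3 - -728\right)} - - \frac{1}{2 \cdot 184} = - \frac{162 + 33124 - 39312}{182 \left(-3 + 728\right)} - \left(- \frac{1}{2}\right) \frac{1}{184} = \left(- \frac{1}{182}\right) \frac{1}{725} \left(-6026\right) - - \frac{1}{368} = \left(- \frac{1}{182}\right) \frac{1}{725} \left(-6026\right) + \frac{1}{368} = \frac{3013}{65975} + \frac{1}{368} = \frac{1174759}{24278800}$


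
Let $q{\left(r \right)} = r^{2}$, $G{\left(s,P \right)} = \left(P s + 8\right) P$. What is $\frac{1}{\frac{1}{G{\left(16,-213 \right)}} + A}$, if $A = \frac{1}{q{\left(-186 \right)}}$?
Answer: $\frac{2087868600}{63233} \approx 33019.0$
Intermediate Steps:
$G{\left(s,P \right)} = P \left(8 + P s\right)$ ($G{\left(s,P \right)} = \left(8 + P s\right) P = P \left(8 + P s\right)$)
$A = \frac{1}{34596}$ ($A = \frac{1}{\left(-186\right)^{2}} = \frac{1}{34596} \approx 2.8905 \cdot 10^{-5}$)
$\frac{1}{\frac{1}{G{\left(16,-213 \right)}} + A} = \frac{1}{\frac{1}{\left(-213\right) \left(8 - 3408\right)} + \frac{1}{34596}} = \frac{1}{\frac{1}{\left(-213\right) \left(-3400\right)} + \frac{1}{34596}} = \frac{1}{\frac{1}{724200} + \frac{1}{34596}} = \frac{1}{\frac{63233}{2087868600}} = \frac{2087868600}{63233}$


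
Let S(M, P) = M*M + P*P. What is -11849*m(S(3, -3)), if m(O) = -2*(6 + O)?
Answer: 568752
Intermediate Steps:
S(M, P) = M² + P²
m(O) = -12 - 2*O
-11849*m(S(3, -3)) = -11849*(-12 - 2*(3² + (-3)²)) = -11849*(-12 - 2*(9 + 9)) = -11849*(-12 - 2*18) = -11849*(-12 - 36) = -11849*(-48) = 568752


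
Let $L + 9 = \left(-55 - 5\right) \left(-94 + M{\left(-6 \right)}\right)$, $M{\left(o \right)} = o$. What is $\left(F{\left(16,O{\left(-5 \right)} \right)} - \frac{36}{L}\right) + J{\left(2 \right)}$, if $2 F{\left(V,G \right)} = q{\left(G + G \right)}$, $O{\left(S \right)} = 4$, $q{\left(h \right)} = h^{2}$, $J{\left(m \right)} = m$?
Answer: $\frac{67886}{1997} \approx 33.994$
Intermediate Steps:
$F{\left(V,G \right)} = 2 G^{2}$ ($F{\left(V,G \right)} = \frac{\left(G + G\right)^{2}}{2} = \frac{\left(2 G\right)^{2}}{2} = \frac{4 G^{2}}{2} = 2 G^{2}$)
$L = 5991$ ($L = -9 + \left(-55 - 5\right) \left(-94 - 6\right) = -9 - -6000 = -9 + 6000 = 5991$)
$\left(F{\left(16,O{\left(-5 \right)} \right)} - \frac{36}{L}\right) + J{\left(2 \right)} = \left(2 \cdot 4^{2} - \frac{36}{5991}\right) + 2 = \left(2 \cdot 16 - \frac{12}{1997}\right) + 2 = \left(32 - \frac{12}{1997}\right) + 2 = \frac{63892}{1997} + 2 = \frac{67886}{1997}$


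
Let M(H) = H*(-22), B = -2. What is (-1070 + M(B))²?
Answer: 1052676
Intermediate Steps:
M(H) = -22*H
(-1070 + M(B))² = (-1070 - 22*(-2))² = (-1070 + 44)² = (-1026)² = 1052676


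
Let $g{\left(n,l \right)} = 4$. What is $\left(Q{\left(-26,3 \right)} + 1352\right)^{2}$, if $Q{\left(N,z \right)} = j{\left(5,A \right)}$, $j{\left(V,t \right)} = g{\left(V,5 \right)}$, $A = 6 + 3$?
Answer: $1838736$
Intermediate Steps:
$A = 9$
$j{\left(V,t \right)} = 4$
$Q{\left(N,z \right)} = 4$
$\left(Q{\left(-26,3 \right)} + 1352\right)^{2} = \left(4 + 1352\right)^{2} = 1356^{2} = 1838736$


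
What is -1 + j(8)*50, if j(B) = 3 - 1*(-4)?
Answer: 349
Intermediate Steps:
j(B) = 7 (j(B) = 3 + 4 = 7)
-1 + j(8)*50 = -1 + 7*50 = -1 + 350 = 349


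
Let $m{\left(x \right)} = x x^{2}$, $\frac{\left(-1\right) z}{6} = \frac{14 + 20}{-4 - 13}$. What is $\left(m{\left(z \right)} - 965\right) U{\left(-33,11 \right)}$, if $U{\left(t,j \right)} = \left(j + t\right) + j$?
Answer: $-8393$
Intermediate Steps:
$z = 12$ ($z = - 6 \frac{14 + 20}{-4 - 13} = - 6 \frac{34}{-17} = - 6 \cdot 34 \left(- \frac{1}{17}\right) = \left(-6\right) \left(-2\right) = 12$)
$m{\left(x \right)} = x^{3}$
$U{\left(t,j \right)} = t + 2 j$
$\left(m{\left(z \right)} - 965\right) U{\left(-33,11 \right)} = \left(12^{3} - 965\right) \left(-33 + 2 \cdot 11\right) = \left(1728 - 965\right) \left(-33 + 22\right) = 763 \left(-11\right) = -8393$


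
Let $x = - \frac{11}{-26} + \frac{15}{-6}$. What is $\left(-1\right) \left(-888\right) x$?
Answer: $- \frac{23976}{13} \approx -1844.3$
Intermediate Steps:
$x = - \frac{27}{13}$ ($x = \left(-11\right) \left(- \frac{1}{26}\right) + 15 \left(- \frac{1}{6}\right) = \frac{11}{26} - \frac{5}{2} = - \frac{27}{13} \approx -2.0769$)
$\left(-1\right) \left(-888\right) x = \left(-1\right) \left(-888\right) \left(- \frac{27}{13}\right) = 888 \left(- \frac{27}{13}\right) = - \frac{23976}{13}$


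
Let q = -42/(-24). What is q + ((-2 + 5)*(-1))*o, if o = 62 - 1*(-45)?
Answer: -1277/4 ≈ -319.25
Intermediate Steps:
q = 7/4 (q = -42*(-1/24) = 7/4 ≈ 1.7500)
o = 107 (o = 62 + 45 = 107)
q + ((-2 + 5)*(-1))*o = 7/4 + ((-2 + 5)*(-1))*107 = 7/4 + (3*(-1))*107 = 7/4 - 3*107 = 7/4 - 321 = -1277/4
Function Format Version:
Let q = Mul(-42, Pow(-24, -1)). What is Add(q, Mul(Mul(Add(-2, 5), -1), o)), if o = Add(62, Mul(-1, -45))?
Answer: Rational(-1277, 4) ≈ -319.25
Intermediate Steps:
q = Rational(7, 4) (q = Mul(-42, Rational(-1, 24)) = Rational(7, 4) ≈ 1.7500)
o = 107 (o = Add(62, 45) = 107)
Add(q, Mul(Mul(Add(-2, 5), -1), o)) = Add(Rational(7, 4), Mul(Mul(Add(-2, 5), -1), 107)) = Add(Rational(7, 4), Mul(Mul(3, -1), 107)) = Add(Rational(7, 4), Mul(-3, 107)) = Add(Rational(7, 4), -321) = Rational(-1277, 4)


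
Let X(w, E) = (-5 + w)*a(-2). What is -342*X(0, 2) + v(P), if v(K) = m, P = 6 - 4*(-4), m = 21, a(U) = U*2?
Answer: -6819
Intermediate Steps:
a(U) = 2*U
X(w, E) = 20 - 4*w (X(w, E) = (-5 + w)*(2*(-2)) = (-5 + w)*(-4) = 20 - 4*w)
P = 22 (P = 6 + 16 = 22)
v(K) = 21
-342*X(0, 2) + v(P) = -342*(20 - 4*0) + 21 = -342*(20 + 0) + 21 = -342*20 + 21 = -6840 + 21 = -6819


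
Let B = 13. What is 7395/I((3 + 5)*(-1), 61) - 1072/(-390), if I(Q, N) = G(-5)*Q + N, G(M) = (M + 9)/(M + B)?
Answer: 490859/3705 ≈ 132.49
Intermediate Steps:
G(M) = (9 + M)/(13 + M) (G(M) = (M + 9)/(M + 13) = (9 + M)/(13 + M))
I(Q, N) = N + Q/2 (I(Q, N) = ((9 - 5)/(13 - 5))*Q + N = (4/8)*Q + N = ((⅛)*4)*Q + N = Q/2 + N = N + Q/2)
7395/I((3 + 5)*(-1), 61) - 1072/(-390) = 7395/(61 + ((3 + 5)*(-1))/2) - 1072/(-390) = 7395/(61 + (8*(-1))/2) - 1072*(-1/390) = 7395/(61 + (½)*(-8)) + 536/195 = 7395/(61 - 4) + 536/195 = 7395/57 + 536/195 = 7395*(1/57) + 536/195 = 2465/19 + 536/195 = 490859/3705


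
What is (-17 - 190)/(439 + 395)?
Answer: -69/278 ≈ -0.24820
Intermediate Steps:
(-17 - 190)/(439 + 395) = -207/834 = -207*1/834 = -69/278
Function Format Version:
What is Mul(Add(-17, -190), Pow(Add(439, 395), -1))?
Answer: Rational(-69, 278) ≈ -0.24820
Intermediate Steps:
Mul(Add(-17, -190), Pow(Add(439, 395), -1)) = Mul(-207, Pow(834, -1)) = Mul(-207, Rational(1, 834)) = Rational(-69, 278)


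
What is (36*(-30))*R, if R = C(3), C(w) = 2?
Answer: -2160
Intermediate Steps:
R = 2
(36*(-30))*R = (36*(-30))*2 = -1080*2 = -2160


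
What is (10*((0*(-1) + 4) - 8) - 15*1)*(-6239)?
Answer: 343145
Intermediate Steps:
(10*((0*(-1) + 4) - 8) - 15*1)*(-6239) = (10*((0 + 4) - 8) - 15)*(-6239) = (10*(4 - 8) - 15)*(-6239) = (10*(-4) - 15)*(-6239) = (-40 - 15)*(-6239) = -55*(-6239) = 343145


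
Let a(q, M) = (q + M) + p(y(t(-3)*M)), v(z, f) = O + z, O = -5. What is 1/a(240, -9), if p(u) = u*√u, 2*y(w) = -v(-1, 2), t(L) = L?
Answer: 77/17778 - √3/17778 ≈ 0.0042338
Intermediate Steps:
v(z, f) = -5 + z
y(w) = 3 (y(w) = (-(-5 - 1))/2 = (-1*(-6))/2 = (½)*6 = 3)
p(u) = u^(3/2)
a(q, M) = M + q + 3*√3 (a(q, M) = (q + M) + 3^(3/2) = (M + q) + 3*√3 = M + q + 3*√3)
1/a(240, -9) = 1/(-9 + 240 + 3*√3) = 1/(231 + 3*√3)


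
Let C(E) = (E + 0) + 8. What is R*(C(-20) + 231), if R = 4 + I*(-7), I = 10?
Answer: -14454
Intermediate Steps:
C(E) = 8 + E (C(E) = E + 8 = 8 + E)
R = -66 (R = 4 + 10*(-7) = 4 - 70 = -66)
R*(C(-20) + 231) = -66*((8 - 20) + 231) = -66*(-12 + 231) = -66*219 = -14454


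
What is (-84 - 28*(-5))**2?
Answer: 3136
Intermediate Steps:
(-84 - 28*(-5))**2 = (-84 + 140)**2 = 56**2 = 3136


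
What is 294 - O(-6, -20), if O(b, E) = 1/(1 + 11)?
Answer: 3527/12 ≈ 293.92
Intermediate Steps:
O(b, E) = 1/12
294 - O(-6, -20) = 294 - 1*1/12 = 294 - 1/12 = 3527/12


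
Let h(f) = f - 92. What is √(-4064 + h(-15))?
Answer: I*√4171 ≈ 64.583*I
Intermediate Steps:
h(f) = -92 + f
√(-4064 + h(-15)) = √(-4064 + (-92 - 15)) = √(-4064 - 107) = √(-4171) = I*√4171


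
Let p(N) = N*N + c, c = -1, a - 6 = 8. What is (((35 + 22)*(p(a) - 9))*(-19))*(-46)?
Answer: 9266148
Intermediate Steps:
a = 14 (a = 6 + 8 = 14)
p(N) = -1 + N² (p(N) = N*N - 1 = N² - 1 = -1 + N²)
(((35 + 22)*(p(a) - 9))*(-19))*(-46) = (((35 + 22)*((-1 + 14²) - 9))*(-19))*(-46) = ((57*((-1 + 196) - 9))*(-19))*(-46) = ((57*(195 - 9))*(-19))*(-46) = ((57*186)*(-19))*(-46) = (10602*(-19))*(-46) = -201438*(-46) = 9266148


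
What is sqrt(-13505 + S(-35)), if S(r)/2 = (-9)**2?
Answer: I*sqrt(13343) ≈ 115.51*I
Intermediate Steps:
S(r) = 162 (S(r) = 2*(-9)**2 = 2*81 = 162)
sqrt(-13505 + S(-35)) = sqrt(-13505 + 162) = sqrt(-13343) = I*sqrt(13343)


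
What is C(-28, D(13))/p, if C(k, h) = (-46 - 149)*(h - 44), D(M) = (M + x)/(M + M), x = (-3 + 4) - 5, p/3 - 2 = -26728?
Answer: -5675/53452 ≈ -0.10617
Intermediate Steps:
p = -80178 (p = 6 + 3*(-26728) = 6 - 80184 = -80178)
x = -4 (x = 1 - 5 = -4)
D(M) = (-4 + M)/(2*M) (D(M) = (M - 4)/(M + M) = (-4 + M)/((2*M)) = (-4 + M)*(1/(2*M)) = (-4 + M)/(2*M))
C(k, h) = 8580 - 195*h (C(k, h) = -195*(-44 + h) = 8580 - 195*h)
C(-28, D(13))/p = (8580 - 195*(-4 + 13)/(2*13))/(-80178) = (8580 - 195*9/(2*13))*(-1/80178) = (8580 - 195*9/26)*(-1/80178) = (8580 - 135/2)*(-1/80178) = (17025/2)*(-1/80178) = -5675/53452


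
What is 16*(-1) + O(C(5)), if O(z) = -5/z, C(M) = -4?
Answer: -59/4 ≈ -14.750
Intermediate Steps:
16*(-1) + O(C(5)) = 16*(-1) - 5/(-4) = -16 - 5*(-¼) = -16 + 5/4 = -59/4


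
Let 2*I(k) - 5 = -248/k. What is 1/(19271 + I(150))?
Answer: 150/2890901 ≈ 5.1887e-5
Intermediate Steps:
I(k) = 5/2 - 124/k (I(k) = 5/2 + (-248/k)/2 = 5/2 - 124/k)
1/(19271 + I(150)) = 1/(19271 + (5/2 - 124/150)) = 1/(19271 + (5/2 - 124*1/150)) = 1/(19271 + (5/2 - 62/75)) = 1/(19271 + 251/150) = 1/(2890901/150) = 150/2890901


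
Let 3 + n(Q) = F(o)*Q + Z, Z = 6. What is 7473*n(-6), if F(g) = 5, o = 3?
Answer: -201771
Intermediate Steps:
n(Q) = 3 + 5*Q (n(Q) = -3 + (5*Q + 6) = -3 + (6 + 5*Q) = 3 + 5*Q)
7473*n(-6) = 7473*(3 + 5*(-6)) = 7473*(3 - 30) = 7473*(-27) = -201771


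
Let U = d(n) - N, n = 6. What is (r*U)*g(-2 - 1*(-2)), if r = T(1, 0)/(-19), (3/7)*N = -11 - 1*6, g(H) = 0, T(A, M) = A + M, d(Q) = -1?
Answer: 0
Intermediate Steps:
N = -119/3 (N = 7*(-11 - 1*6)/3 = 7*(-11 - 6)/3 = (7/3)*(-17) = -119/3 ≈ -39.667)
r = -1/19 (r = (1 + 0)/(-19) = 1*(-1/19) = -1/19 ≈ -0.052632)
U = 116/3 (U = -1 - 1*(-119/3) = -1 + 119/3 = 116/3 ≈ 38.667)
(r*U)*g(-2 - 1*(-2)) = -1/19*116/3*0 = -116/57*0 = 0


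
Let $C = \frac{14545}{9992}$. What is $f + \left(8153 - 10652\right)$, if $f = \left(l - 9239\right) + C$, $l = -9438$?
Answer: $- \frac{211576047}{9992} \approx -21175.0$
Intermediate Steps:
$C = \frac{14545}{9992}$ ($C = 14545 \cdot \frac{1}{9992} = \frac{14545}{9992} \approx 1.4557$)
$f = - \frac{186606039}{9992}$ ($f = \left(-9438 - 9239\right) + \frac{14545}{9992} = -18677 + \frac{14545}{9992} = - \frac{186606039}{9992} \approx -18676.0$)
$f + \left(8153 - 10652\right) = - \frac{186606039}{9992} + \left(8153 - 10652\right) = - \frac{186606039}{9992} - 2499 = - \frac{211576047}{9992}$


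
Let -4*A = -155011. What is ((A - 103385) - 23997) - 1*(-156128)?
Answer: 269995/4 ≈ 67499.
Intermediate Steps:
A = 155011/4 (A = -¼*(-155011) = 155011/4 ≈ 38753.)
((A - 103385) - 23997) - 1*(-156128) = ((155011/4 - 103385) - 23997) - 1*(-156128) = (-258529/4 - 23997) + 156128 = -354517/4 + 156128 = 269995/4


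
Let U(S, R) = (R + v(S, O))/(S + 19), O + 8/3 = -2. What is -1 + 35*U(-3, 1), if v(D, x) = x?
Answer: -433/48 ≈ -9.0208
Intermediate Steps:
O = -14/3 (O = -8/3 - 2 = -14/3 ≈ -4.6667)
U(S, R) = (-14/3 + R)/(19 + S) (U(S, R) = (R - 14/3)/(S + 19) = (-14/3 + R)/(19 + S))
-1 + 35*U(-3, 1) = -1 + 35*((-14/3 + 1)/(19 - 3)) = -1 + 35*(-11/3/16) = -1 + 35*((1/16)*(-11/3)) = -1 + 35*(-11/48) = -1 - 385/48 = -433/48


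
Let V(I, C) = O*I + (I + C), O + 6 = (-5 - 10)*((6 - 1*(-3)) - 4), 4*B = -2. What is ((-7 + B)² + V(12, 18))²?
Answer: 12552849/16 ≈ 7.8455e+5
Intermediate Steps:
B = -½ (B = (¼)*(-2) = -½ ≈ -0.50000)
O = -81 (O = -6 + (-5 - 10)*((6 - 1*(-3)) - 4) = -6 - 15*((6 + 3) - 4) = -6 - 15*(9 - 4) = -6 - 15*5 = -6 - 75 = -81)
V(I, C) = C - 80*I (V(I, C) = -81*I + (I + C) = -81*I + (C + I) = C - 80*I)
((-7 + B)² + V(12, 18))² = ((-7 - ½)² + (18 - 80*12))² = ((-15/2)² + (18 - 960))² = (225/4 - 942)² = (-3543/4)² = 12552849/16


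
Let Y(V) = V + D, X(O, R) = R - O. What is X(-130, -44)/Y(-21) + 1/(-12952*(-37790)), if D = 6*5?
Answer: 42093222889/4405104720 ≈ 9.5556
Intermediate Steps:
D = 30
Y(V) = 30 + V (Y(V) = V + 30 = 30 + V)
X(-130, -44)/Y(-21) + 1/(-12952*(-37790)) = (-44 - 1*(-130))/(30 - 21) + 1/(-12952*(-37790)) = (-44 + 130)/9 - 1/12952*(-1/37790) = 86*(⅑) + 1/489456080 = 86/9 + 1/489456080 = 42093222889/4405104720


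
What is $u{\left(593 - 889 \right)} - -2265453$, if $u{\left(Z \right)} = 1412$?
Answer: $2266865$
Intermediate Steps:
$u{\left(593 - 889 \right)} - -2265453 = 1412 - -2265453 = 1412 + 2265453 = 2266865$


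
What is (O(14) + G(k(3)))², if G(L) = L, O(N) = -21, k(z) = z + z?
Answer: 225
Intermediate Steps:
k(z) = 2*z
(O(14) + G(k(3)))² = (-21 + 2*3)² = (-21 + 6)² = (-15)² = 225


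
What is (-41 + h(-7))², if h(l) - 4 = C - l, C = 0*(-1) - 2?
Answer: 1024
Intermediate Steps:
C = -2 (C = 0 - 2 = -2)
h(l) = 2 - l (h(l) = 4 + (-2 - l) = 2 - l)
(-41 + h(-7))² = (-41 + (2 - 1*(-7)))² = (-41 + (2 + 7))² = (-41 + 9)² = (-32)² = 1024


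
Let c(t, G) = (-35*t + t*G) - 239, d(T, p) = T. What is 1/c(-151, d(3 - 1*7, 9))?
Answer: 1/5650 ≈ 0.00017699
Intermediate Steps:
c(t, G) = -239 - 35*t + G*t (c(t, G) = (-35*t + G*t) - 239 = -239 - 35*t + G*t)
1/c(-151, d(3 - 1*7, 9)) = 1/(-239 - 35*(-151) + (3 - 1*7)*(-151)) = 1/(-239 + 5285 + (3 - 7)*(-151)) = 1/(-239 + 5285 - 4*(-151)) = 1/(-239 + 5285 + 604) = 1/5650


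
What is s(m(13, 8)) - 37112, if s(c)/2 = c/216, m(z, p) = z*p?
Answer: -1001998/27 ≈ -37111.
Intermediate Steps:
m(z, p) = p*z
s(c) = c/108 (s(c) = 2*(c/216) = c/108)
s(m(13, 8)) - 37112 = (8*13)/108 - 37112 = (1/108)*104 - 37112 = 26/27 - 37112 = -1001998/27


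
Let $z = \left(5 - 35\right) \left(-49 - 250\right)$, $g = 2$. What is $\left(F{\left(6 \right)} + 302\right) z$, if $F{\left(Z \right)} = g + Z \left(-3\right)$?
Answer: $2565420$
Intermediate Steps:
$z = 8970$ ($z = \left(-30\right) \left(-299\right) = 8970$)
$F{\left(Z \right)} = 2 - 3 Z$ ($F{\left(Z \right)} = 2 + Z \left(-3\right) = 2 - 3 Z$)
$\left(F{\left(6 \right)} + 302\right) z = \left(\left(2 - 18\right) + 302\right) 8970 = \left(-16 + 302\right) 8970 = 286 \cdot 8970 = 2565420$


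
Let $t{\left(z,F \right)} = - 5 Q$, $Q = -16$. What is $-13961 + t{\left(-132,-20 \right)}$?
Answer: $-13881$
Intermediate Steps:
$t{\left(z,F \right)} = 80$ ($t{\left(z,F \right)} = \left(-5\right) \left(-16\right) = 80$)
$-13961 + t{\left(-132,-20 \right)} = -13961 + 80 = -13881$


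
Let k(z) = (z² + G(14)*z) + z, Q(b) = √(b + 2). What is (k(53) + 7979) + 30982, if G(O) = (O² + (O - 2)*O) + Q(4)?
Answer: 61115 + 53*√6 ≈ 61245.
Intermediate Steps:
Q(b) = √(2 + b)
G(O) = √6 + O² + O*(-2 + O) (G(O) = (O² + (O - 2)*O) + √(2 + 4) = (O² + (-2 + O)*O) + √6 = (O² + O*(-2 + O)) + √6 = √6 + O² + O*(-2 + O))
k(z) = z + z² + z*(364 + √6) (k(z) = (z² + (√6 - 2*14 + 2*14²)*z) + z = (z² + (√6 - 28 + 2*196)*z) + z = (z² + (√6 - 28 + 392)*z) + z = (z² + (364 + √6)*z) + z = (z² + z*(364 + √6)) + z = z + z² + z*(364 + √6))
(k(53) + 7979) + 30982 = (53*(365 + 53 + √6) + 7979) + 30982 = (53*(418 + √6) + 7979) + 30982 = ((22154 + 53*√6) + 7979) + 30982 = (30133 + 53*√6) + 30982 = 61115 + 53*√6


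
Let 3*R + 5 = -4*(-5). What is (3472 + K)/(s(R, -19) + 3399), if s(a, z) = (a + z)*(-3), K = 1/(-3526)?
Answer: 4080757/4044322 ≈ 1.0090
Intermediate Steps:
R = 5 (R = -5/3 + (-4*(-5))/3 = -5/3 + (1/3)*20 = -5/3 + 20/3 = 5)
K = -1/3526 ≈ -0.00028361
s(a, z) = -3*a - 3*z
(3472 + K)/(s(R, -19) + 3399) = (3472 - 1/3526)/((-3*5 - 3*(-19)) + 3399) = 12242271/(3526*((-15 + 57) + 3399)) = 12242271/(3526*(42 + 3399)) = (12242271/3526)/3441 = (12242271/3526)*(1/3441) = 4080757/4044322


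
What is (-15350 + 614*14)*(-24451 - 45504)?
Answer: 472476070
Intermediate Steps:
(-15350 + 614*14)*(-24451 - 45504) = (-15350 + 8596)*(-69955) = -6754*(-69955) = 472476070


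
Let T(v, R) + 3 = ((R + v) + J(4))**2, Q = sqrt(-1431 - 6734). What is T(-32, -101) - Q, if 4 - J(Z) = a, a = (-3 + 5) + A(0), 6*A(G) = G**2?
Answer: 17158 - I*sqrt(8165) ≈ 17158.0 - 90.36*I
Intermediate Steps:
A(G) = G**2/6
a = 2 (a = (-3 + 5) + (1/6)*0**2 = 2 + (1/6)*0 = 2 + 0 = 2)
Q = I*sqrt(8165) (Q = sqrt(-8165) = I*sqrt(8165) ≈ 90.36*I)
J(Z) = 2 (J(Z) = 4 - 1*2 = 4 - 2 = 2)
T(v, R) = -3 + (2 + R + v)**2 (T(v, R) = -3 + ((R + v) + 2)**2 = -3 + (2 + R + v)**2)
T(-32, -101) - Q = (-3 + (2 - 101 - 32)**2) - I*sqrt(8165) = (-3 + (-131)**2) - I*sqrt(8165) = (-3 + 17161) - I*sqrt(8165) = 17158 - I*sqrt(8165)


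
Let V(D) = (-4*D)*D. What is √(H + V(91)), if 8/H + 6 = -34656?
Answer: 4*I*√621827666493/17331 ≈ 182.0*I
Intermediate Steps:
H = -4/17331 (H = 8/(-6 - 34656) = 8/(-34662) = 8*(-1/34662) = -4/17331 ≈ -0.00023080)
V(D) = -4*D²
√(H + V(91)) = √(-4/17331 - 4*91²) = √(-4/17331 - 4*8281) = √(-4/17331 - 33124) = √(-574072048/17331) = 4*I*√621827666493/17331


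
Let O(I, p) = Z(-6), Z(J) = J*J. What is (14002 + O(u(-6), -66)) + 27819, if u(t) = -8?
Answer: 41857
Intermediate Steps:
Z(J) = J²
O(I, p) = 36 (O(I, p) = (-6)² = 36)
(14002 + O(u(-6), -66)) + 27819 = (14002 + 36) + 27819 = 14038 + 27819 = 41857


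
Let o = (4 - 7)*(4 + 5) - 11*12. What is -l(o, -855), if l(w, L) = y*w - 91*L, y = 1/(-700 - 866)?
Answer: -40614263/522 ≈ -77805.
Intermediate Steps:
o = -159 (o = -3*9 - 132 = -27 - 132 = -159)
y = -1/1566 (y = 1/(-1566) = -1/1566 ≈ -0.00063857)
l(w, L) = -91*L - w/1566 (l(w, L) = -w/1566 - 91*L = -91*L - w/1566)
-l(o, -855) = -(-91*(-855) - 1/1566*(-159)) = -(77805 + 53/522) = -1*40614263/522 = -40614263/522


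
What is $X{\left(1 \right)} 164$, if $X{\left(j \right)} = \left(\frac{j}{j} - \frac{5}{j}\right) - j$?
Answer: $-820$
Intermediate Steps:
$X{\left(j \right)} = 1 - j - \frac{5}{j}$ ($X{\left(j \right)} = \left(1 - \frac{5}{j}\right) - j = 1 - j - \frac{5}{j}$)
$X{\left(1 \right)} 164 = \left(1 - 1 - \frac{5}{1}\right) 164 = \left(1 - 1 - 5\right) 164 = \left(-5\right) 164 = -820$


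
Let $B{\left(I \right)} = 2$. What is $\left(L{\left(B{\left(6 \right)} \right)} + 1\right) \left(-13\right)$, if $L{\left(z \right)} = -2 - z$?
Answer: $39$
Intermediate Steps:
$\left(L{\left(B{\left(6 \right)} \right)} + 1\right) \left(-13\right) = \left(\left(-2 - 2\right) + 1\right) \left(-13\right) = \left(-4 + 1\right) \left(-13\right) = \left(-3\right) \left(-13\right) = 39$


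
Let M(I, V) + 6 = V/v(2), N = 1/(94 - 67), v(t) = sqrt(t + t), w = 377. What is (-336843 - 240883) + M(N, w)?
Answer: -1155087/2 ≈ -5.7754e+5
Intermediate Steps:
v(t) = sqrt(2)*sqrt(t) (v(t) = sqrt(2*t) = sqrt(2)*sqrt(t))
N = 1/27 ≈ 0.037037
M(I, V) = -6 + V/2 (M(I, V) = -6 + V/((sqrt(2)*sqrt(2))) = -6 + V/2)
(-336843 - 240883) + M(N, w) = (-336843 - 240883) + (-6 + (1/2)*377) = -577726 + (-6 + 377/2) = -577726 + 365/2 = -1155087/2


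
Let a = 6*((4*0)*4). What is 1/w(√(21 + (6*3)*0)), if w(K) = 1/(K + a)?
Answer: √21 ≈ 4.5826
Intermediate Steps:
a = 0 (a = 6*(0*4) = 6*0 = 0)
w(K) = 1/K (w(K) = 1/(K + 0) = 1/K)
1/w(√(21 + (6*3)*0)) = 1/(1/(√(21 + (6*3)*0))) = 1/(1/(√(21 + 18*0))) = 1/(1/(√(21 + 0))) = 1/(1/(√21)) = 1/(√21/21) = √21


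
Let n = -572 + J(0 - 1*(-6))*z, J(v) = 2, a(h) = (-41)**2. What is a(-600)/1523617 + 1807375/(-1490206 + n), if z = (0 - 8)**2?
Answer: -110049659709/90847187242 ≈ -1.2114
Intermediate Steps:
a(h) = 1681
z = 64 (z = (-8)**2 = 64)
n = -444 (n = -572 + 2*64 = -572 + 128 = -444)
a(-600)/1523617 + 1807375/(-1490206 + n) = 1681/1523617 + 1807375/(-1490206 - 444) = 1681*(1/1523617) + 1807375/(-1490650) = 1681/1523617 + 1807375*(-1/1490650) = 1681/1523617 - 72295/59626 = -110049659709/90847187242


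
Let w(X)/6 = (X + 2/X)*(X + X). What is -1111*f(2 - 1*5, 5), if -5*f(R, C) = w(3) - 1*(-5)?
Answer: 152207/5 ≈ 30441.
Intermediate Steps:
w(X) = 12*X*(X + 2/X) (w(X) = 6*((X + 2/X)*(X + X)) = 6*((X + 2/X)*(2*X)) = 6*(2*X*(X + 2/X)) = 12*X*(X + 2/X))
f(R, C) = -137/5 (f(R, C) = -((24 + 12*3²) - 1*(-5))/5 = -((24 + 12*9) + 5)/5 = -((24 + 108) + 5)/5 = -(132 + 5)/5 = -⅕*137 = -137/5)
-1111*f(2 - 1*5, 5) = -1111*(-137/5) = 152207/5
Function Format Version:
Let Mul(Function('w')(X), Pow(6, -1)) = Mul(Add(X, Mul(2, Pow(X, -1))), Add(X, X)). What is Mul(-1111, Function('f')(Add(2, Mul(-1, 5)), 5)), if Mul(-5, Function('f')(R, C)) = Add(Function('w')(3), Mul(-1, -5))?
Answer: Rational(152207, 5) ≈ 30441.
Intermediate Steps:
Function('w')(X) = Mul(12, X, Add(X, Mul(2, Pow(X, -1)))) (Function('w')(X) = Mul(6, Mul(Add(X, Mul(2, Pow(X, -1))), Add(X, X))) = Mul(6, Mul(Add(X, Mul(2, Pow(X, -1))), Mul(2, X))) = Mul(6, Mul(2, X, Add(X, Mul(2, Pow(X, -1))))) = Mul(12, X, Add(X, Mul(2, Pow(X, -1)))))
Function('f')(R, C) = Rational(-137, 5) (Function('f')(R, C) = Mul(Rational(-1, 5), Add(Add(24, Mul(12, Pow(3, 2))), Mul(-1, -5))) = Mul(Rational(-1, 5), Add(Add(24, Mul(12, 9)), 5)) = Mul(Rational(-1, 5), Add(Add(24, 108), 5)) = Mul(Rational(-1, 5), Add(132, 5)) = Mul(Rational(-1, 5), 137) = Rational(-137, 5))
Mul(-1111, Function('f')(Add(2, Mul(-1, 5)), 5)) = Mul(-1111, Rational(-137, 5)) = Rational(152207, 5)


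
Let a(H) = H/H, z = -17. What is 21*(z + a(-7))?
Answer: -336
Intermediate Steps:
a(H) = 1
21*(z + a(-7)) = 21*(-17 + 1) = 21*(-16) = -336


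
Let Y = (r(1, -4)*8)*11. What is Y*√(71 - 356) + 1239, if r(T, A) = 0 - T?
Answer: 1239 - 88*I*√285 ≈ 1239.0 - 1485.6*I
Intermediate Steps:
r(T, A) = -T
Y = -88 (Y = (-1*1*8)*11 = -1*8*11 = -8*11 = -88)
Y*√(71 - 356) + 1239 = -88*√(71 - 356) + 1239 = -88*I*√285 + 1239 = 1239 - 88*I*√285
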